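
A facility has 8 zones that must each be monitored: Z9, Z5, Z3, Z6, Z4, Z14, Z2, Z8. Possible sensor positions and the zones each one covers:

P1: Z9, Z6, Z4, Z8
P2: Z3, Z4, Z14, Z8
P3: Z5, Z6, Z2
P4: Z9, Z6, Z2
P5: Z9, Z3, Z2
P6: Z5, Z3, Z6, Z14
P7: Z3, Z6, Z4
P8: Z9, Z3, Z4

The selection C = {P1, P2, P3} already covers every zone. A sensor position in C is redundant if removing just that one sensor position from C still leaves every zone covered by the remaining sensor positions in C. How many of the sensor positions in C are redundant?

0

Drop P1: Z9 uncovered — not redundant.
Drop P2: Z3, Z14 uncovered — not redundant.
Drop P3: Z5, Z2 uncovered — not redundant.
None of the sensor positions in C is redundant.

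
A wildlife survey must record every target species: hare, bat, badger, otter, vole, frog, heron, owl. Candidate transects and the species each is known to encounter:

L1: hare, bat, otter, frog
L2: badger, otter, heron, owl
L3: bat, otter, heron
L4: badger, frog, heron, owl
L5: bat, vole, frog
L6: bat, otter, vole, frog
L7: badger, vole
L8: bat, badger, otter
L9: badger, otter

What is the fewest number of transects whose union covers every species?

3

L1, L2, L5 together cover {hare, bat, badger, otter, vole, frog, heron, owl} — every species.
No 2 of the 9 transects cover everything (all 36 pairs fall short), so 3 is minimum.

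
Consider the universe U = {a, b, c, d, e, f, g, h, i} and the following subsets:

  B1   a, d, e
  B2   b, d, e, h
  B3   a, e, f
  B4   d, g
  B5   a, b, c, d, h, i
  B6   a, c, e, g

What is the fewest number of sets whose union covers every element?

3

B3, B4, B5 together cover {a, b, c, d, e, f, g, h, i} — every element.
No 2 of the 6 sets cover everything (all 15 pairs fall short), so 3 is minimum.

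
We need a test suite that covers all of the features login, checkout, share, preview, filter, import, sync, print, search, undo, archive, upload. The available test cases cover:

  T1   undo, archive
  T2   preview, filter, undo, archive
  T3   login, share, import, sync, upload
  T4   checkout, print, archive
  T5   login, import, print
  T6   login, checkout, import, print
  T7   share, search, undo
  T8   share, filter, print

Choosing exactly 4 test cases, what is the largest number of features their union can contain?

Choosing T2, T3, T4, T7 covers {login, checkout, share, preview, filter, import, sync, print, search, undo, archive, upload} — 12 features.
That is all 12 features.

12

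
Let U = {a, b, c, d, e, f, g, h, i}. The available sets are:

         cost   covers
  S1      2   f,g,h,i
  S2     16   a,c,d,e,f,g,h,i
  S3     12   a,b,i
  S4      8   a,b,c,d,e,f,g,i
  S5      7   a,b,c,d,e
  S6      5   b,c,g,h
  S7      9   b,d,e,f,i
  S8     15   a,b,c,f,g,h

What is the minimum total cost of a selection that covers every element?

S1, S5 cover every element at cost 2 + 7 = 9.
Any cover uses at least 2 sets; among all covering selections none totals below 9.

9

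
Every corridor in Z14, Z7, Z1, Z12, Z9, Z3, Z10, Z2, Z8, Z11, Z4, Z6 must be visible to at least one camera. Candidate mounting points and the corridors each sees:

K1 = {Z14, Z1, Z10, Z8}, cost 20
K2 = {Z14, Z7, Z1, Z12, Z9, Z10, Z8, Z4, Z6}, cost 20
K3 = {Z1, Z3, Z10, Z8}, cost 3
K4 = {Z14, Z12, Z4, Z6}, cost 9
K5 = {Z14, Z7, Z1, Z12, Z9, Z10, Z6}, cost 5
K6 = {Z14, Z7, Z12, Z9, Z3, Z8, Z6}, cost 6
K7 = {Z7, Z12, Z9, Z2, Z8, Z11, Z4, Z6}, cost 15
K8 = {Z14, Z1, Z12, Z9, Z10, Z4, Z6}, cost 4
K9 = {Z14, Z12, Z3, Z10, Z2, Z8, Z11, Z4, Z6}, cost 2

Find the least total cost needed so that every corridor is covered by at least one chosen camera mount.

7

K5, K9 cover every corridor at cost 5 + 2 = 7.
Any cover uses at least 2 camera mounts; among all covering selections none totals below 7.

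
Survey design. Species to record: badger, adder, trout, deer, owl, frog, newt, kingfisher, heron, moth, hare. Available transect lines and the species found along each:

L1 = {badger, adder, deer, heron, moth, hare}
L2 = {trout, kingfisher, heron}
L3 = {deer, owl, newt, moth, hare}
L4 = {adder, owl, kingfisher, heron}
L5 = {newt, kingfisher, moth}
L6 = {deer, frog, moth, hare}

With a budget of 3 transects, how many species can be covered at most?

10

Choosing L1, L2, L3 covers {badger, adder, trout, deer, owl, newt, kingfisher, heron, moth, hare} — 10 species.
No choice of 3 transects does better; here frog is left uncovered.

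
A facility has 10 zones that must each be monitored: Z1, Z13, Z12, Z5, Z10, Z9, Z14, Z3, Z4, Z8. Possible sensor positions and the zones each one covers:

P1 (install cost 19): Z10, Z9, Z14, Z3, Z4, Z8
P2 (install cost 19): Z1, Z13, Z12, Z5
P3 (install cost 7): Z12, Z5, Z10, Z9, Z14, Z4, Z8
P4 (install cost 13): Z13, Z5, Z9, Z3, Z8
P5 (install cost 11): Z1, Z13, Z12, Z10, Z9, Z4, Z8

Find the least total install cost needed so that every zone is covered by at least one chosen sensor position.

P3, P4, P5 cover every zone at install cost 7 + 13 + 11 = 31.
Any cover uses at least 2 sensor positions; among all covering selections none totals below 31.

31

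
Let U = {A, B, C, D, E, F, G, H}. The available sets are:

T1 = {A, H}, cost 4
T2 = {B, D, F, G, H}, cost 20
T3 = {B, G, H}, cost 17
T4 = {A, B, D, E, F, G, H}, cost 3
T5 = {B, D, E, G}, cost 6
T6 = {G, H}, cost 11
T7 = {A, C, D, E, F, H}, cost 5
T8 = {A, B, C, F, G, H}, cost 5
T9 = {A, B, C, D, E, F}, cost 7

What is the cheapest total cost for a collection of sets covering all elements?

T4, T7 cover every element at cost 3 + 5 = 8.
Any cover uses at least 2 sets; among all covering selections none totals below 8.

8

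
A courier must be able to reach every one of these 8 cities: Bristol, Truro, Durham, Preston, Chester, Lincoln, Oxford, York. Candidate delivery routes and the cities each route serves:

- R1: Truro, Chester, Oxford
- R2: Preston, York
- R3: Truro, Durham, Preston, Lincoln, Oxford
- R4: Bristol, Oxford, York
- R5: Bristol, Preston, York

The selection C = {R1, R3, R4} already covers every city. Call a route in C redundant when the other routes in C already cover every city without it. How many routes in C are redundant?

0

Drop R1: Chester uncovered — not redundant.
Drop R3: Durham, Preston, Lincoln uncovered — not redundant.
Drop R4: Bristol, York uncovered — not redundant.
None of the routes in C is redundant.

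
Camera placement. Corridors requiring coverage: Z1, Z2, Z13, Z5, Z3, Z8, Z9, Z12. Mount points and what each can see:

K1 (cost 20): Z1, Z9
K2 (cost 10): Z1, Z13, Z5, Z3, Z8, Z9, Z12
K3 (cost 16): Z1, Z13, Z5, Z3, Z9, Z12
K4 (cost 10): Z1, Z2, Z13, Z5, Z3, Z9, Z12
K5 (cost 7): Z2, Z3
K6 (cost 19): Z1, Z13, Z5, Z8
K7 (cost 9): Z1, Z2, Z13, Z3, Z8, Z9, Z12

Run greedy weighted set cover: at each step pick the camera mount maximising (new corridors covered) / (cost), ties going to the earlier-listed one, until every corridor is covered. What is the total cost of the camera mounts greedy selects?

19

Pick 1: K7 adds 7 new (Z1, Z2, Z13, Z3, Z8, Z9, Z12) at cost 9 (ratio 7/9).
Pick 2: K2 adds 1 new (Z5) at cost 10 (ratio 1/10).
Greedy total cost: 9 + 10 = 19. (The true optimum is 17, so greedy overshoots here.)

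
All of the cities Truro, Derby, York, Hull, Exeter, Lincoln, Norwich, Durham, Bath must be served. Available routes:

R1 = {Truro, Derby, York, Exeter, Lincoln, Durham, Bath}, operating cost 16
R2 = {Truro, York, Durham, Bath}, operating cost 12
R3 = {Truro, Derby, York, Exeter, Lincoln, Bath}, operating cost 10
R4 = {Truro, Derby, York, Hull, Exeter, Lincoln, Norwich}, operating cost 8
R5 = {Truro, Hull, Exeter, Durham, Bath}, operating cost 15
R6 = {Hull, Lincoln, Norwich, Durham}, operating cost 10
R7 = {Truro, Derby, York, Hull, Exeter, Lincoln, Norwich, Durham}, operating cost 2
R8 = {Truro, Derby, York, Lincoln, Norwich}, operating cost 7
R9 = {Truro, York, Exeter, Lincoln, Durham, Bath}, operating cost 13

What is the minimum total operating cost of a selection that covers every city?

R3, R7 cover every city at operating cost 10 + 2 = 12.
Any cover uses at least 2 routes; among all covering selections none totals below 12.

12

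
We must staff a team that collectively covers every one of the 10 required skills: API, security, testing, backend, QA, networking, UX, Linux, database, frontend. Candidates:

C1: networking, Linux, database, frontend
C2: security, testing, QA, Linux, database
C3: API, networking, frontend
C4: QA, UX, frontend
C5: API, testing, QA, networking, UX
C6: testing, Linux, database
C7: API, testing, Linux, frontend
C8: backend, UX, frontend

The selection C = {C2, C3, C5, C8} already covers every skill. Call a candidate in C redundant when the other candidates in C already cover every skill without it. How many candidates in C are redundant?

2

Drop C2: security, Linux, database uncovered — not redundant.
Drop C3: the rest still cover every skill — redundant.
Drop C5: the rest still cover every skill — redundant.
Drop C8: backend uncovered — not redundant.
2 redundant: C3, C5.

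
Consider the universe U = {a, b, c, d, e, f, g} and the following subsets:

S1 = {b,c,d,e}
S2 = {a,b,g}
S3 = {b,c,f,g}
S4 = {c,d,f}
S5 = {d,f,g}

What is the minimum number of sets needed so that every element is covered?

3

S1, S2, S3 together cover {a, b, c, d, e, f, g} — every element.
No 2 of the 5 sets cover everything (all 10 pairs fall short), so 3 is minimum.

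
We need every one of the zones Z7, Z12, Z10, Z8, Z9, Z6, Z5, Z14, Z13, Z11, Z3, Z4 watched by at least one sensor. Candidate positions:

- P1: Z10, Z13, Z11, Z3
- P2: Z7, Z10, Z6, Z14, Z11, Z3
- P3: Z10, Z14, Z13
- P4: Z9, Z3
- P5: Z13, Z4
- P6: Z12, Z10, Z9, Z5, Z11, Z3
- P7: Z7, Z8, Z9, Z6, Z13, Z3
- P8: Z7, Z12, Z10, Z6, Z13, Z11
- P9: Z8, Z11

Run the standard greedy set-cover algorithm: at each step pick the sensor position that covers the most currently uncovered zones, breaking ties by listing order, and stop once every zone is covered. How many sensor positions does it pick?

4

Pick 1: P2 covers 6 new zones (Z7, Z10, Z6, Z14, Z11, Z3).
Pick 2: P6 covers 3 new zones (Z12, Z9, Z5).
Pick 3: P5 covers 2 new zones (Z13, Z4).
Pick 4: P7 covers 1 new zones (Z8).
Greedy uses 4 sensor positions.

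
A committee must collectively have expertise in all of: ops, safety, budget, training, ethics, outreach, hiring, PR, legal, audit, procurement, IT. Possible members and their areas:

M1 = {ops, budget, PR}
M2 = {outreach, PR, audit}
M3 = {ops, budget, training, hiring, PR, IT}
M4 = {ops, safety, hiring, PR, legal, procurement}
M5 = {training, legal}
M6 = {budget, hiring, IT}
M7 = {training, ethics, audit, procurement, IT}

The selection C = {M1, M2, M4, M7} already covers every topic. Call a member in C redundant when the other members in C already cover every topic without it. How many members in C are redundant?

Drop M1: budget uncovered — not redundant.
Drop M2: outreach uncovered — not redundant.
Drop M4: safety, hiring, legal uncovered — not redundant.
Drop M7: training, ethics, IT uncovered — not redundant.
None of the members in C is redundant.

0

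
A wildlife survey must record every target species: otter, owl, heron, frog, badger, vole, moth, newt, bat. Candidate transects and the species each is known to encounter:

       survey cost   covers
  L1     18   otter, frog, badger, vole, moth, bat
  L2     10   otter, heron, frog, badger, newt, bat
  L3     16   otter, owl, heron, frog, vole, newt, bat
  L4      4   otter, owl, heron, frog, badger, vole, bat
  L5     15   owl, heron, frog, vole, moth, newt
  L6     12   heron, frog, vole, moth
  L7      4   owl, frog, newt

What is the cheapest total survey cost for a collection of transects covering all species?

19

L4, L5 cover every species at survey cost 4 + 15 = 19.
Any cover uses at least 2 transects; among all covering selections none totals below 19.
Greedy by coverage-per-survey cost would pick L4, L7, L6 for 20 — worse than the optimum 19.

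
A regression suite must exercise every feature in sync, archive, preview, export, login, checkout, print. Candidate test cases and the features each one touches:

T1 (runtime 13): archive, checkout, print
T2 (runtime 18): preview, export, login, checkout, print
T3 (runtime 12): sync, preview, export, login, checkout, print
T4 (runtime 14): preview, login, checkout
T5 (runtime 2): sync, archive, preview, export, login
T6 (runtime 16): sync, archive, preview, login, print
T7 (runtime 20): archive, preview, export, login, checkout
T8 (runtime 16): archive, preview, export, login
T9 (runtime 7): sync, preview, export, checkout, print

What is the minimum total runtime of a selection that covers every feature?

T5, T9 cover every feature at runtime 2 + 7 = 9.
Any cover uses at least 2 test cases; among all covering selections none totals below 9.

9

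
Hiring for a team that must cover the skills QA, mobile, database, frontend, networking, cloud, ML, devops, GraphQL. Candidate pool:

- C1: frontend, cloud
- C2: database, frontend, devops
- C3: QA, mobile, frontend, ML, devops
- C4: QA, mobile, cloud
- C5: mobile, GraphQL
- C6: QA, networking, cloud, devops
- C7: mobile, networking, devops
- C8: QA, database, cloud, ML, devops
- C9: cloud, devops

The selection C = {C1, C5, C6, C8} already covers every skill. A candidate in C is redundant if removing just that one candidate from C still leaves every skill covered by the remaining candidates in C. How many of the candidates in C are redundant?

0

Drop C1: frontend uncovered — not redundant.
Drop C5: mobile, GraphQL uncovered — not redundant.
Drop C6: networking uncovered — not redundant.
Drop C8: database, ML uncovered — not redundant.
None of the candidates in C is redundant.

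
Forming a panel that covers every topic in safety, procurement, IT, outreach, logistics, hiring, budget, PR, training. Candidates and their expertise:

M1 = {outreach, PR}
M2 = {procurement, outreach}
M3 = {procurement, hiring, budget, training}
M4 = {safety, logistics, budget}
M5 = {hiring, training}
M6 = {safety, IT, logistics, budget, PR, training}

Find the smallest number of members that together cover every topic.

M1, M3, M6 together cover {safety, procurement, IT, outreach, logistics, hiring, budget, PR, training} — every topic.
No 2 of the 6 members cover everything (all 15 pairs fall short), so 3 is minimum.

3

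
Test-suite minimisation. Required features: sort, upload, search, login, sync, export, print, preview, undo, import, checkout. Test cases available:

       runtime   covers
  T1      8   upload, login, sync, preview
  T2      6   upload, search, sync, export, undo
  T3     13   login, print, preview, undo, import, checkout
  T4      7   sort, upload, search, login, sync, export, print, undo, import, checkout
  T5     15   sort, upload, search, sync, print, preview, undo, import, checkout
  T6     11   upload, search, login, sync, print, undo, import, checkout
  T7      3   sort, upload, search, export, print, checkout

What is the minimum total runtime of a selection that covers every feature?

T1, T4 cover every feature at runtime 8 + 7 = 15.
Any cover uses at least 2 test cases; among all covering selections none totals below 15.
Greedy by coverage-per-runtime would pick T7, T4, T1 for 18 — worse than the optimum 15.

15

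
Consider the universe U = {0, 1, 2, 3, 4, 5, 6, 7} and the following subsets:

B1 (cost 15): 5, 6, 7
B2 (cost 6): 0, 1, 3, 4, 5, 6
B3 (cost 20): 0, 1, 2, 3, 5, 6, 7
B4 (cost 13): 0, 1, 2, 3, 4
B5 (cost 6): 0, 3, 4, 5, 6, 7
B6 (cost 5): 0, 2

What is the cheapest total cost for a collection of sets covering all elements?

17

B2, B5, B6 cover every element at cost 6 + 6 + 5 = 17.
Any cover uses at least 2 sets; among all covering selections none totals below 17.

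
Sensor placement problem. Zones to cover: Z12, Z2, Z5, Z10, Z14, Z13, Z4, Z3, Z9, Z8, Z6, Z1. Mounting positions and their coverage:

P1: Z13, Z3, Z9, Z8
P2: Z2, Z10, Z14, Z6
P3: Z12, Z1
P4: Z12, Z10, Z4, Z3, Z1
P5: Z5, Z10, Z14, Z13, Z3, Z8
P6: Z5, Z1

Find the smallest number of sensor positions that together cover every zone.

4

P1, P2, P4, P5 together cover {Z12, Z2, Z5, Z10, Z14, Z13, Z4, Z3, Z9, Z8, Z6, Z1} — every zone.
No 3 of the 6 sensor positions cover everything (all 20 triples fall short), so 4 is minimum.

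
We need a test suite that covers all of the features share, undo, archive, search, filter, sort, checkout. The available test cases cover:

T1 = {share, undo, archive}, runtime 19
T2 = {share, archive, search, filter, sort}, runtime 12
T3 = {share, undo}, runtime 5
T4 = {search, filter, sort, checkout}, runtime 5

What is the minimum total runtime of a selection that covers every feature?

22

T2, T3, T4 cover every feature at runtime 12 + 5 + 5 = 22.
Any cover uses at least 2 test cases; among all covering selections none totals below 22.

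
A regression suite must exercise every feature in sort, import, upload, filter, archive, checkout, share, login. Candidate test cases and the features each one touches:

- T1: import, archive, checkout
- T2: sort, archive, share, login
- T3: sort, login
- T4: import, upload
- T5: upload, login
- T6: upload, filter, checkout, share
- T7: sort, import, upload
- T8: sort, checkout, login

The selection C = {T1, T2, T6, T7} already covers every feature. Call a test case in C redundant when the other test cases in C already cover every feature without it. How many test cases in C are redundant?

Drop T1: the rest still cover every feature — redundant.
Drop T2: login uncovered — not redundant.
Drop T6: filter uncovered — not redundant.
Drop T7: the rest still cover every feature — redundant.
2 redundant: T1, T7.

2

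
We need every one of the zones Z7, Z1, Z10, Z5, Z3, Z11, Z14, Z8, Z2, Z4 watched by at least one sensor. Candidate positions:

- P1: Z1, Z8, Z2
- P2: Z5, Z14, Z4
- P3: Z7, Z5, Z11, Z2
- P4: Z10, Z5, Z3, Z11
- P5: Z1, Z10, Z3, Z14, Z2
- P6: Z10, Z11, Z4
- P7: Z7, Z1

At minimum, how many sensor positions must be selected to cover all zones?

4

P1, P2, P3, P4 together cover {Z7, Z1, Z10, Z5, Z3, Z11, Z14, Z8, Z2, Z4} — every zone.
No 3 of the 7 sensor positions cover everything (all 35 triples fall short), so 4 is minimum.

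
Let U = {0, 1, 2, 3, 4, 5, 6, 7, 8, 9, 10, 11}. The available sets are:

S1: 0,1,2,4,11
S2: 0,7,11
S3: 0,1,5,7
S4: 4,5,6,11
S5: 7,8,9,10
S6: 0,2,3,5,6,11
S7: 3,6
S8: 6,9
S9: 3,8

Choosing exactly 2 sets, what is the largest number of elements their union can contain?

10

Choosing S5, S6 covers {0, 2, 3, 5, 6, 7, 8, 9, 10, 11} — 10 elements.
No choice of 2 sets does better; here 1, 4 are left uncovered.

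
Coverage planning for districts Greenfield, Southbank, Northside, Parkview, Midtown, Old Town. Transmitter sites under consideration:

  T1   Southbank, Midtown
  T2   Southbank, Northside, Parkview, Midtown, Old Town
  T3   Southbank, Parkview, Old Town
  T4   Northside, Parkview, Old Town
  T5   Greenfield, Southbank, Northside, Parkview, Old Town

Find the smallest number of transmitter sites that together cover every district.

2

T1, T5 together cover {Greenfield, Southbank, Northside, Parkview, Midtown, Old Town} — every district.
No single transmitter site contains all 6 districts, so 2 is optimal.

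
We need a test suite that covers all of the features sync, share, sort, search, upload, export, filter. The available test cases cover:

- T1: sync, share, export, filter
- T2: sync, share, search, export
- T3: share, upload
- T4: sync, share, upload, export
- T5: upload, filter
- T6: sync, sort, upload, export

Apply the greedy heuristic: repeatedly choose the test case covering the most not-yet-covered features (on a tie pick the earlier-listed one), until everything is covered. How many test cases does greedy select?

3

Pick 1: T1 covers 4 new features (sync, share, export, filter).
Pick 2: T6 covers 2 new features (sort, upload).
Pick 3: T2 covers 1 new features (search).
Greedy uses 3 test cases.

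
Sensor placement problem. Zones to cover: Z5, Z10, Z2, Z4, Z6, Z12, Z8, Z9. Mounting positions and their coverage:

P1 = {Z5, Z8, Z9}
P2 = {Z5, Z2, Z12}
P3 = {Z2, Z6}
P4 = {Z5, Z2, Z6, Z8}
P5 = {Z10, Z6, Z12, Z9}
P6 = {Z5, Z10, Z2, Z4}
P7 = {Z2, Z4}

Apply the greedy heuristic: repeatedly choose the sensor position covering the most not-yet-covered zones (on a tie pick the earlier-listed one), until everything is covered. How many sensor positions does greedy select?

Pick 1: P4 covers 4 new zones (Z5, Z2, Z6, Z8).
Pick 2: P5 covers 3 new zones (Z10, Z12, Z9).
Pick 3: P6 covers 1 new zones (Z4).
Greedy uses 3 sensor positions.

3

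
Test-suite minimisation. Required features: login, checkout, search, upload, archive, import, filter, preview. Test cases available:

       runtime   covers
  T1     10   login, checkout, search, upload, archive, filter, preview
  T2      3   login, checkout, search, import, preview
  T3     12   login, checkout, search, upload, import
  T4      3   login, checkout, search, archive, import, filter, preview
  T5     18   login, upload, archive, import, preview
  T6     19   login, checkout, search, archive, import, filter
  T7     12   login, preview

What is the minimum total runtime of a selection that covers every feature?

13

T1, T2 cover every feature at runtime 10 + 3 = 13.
Any cover uses at least 2 test cases; among all covering selections none totals below 13.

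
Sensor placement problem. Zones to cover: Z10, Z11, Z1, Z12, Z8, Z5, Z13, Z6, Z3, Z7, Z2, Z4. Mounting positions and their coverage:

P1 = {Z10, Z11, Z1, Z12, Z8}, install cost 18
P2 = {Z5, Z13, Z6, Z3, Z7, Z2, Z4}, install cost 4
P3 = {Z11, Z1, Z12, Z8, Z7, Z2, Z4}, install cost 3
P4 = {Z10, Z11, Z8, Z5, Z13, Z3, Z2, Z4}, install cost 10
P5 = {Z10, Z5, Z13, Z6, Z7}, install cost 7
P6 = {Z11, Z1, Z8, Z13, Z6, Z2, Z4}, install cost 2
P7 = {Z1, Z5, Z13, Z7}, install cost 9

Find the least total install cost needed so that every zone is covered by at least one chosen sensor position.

P2, P3, P5 cover every zone at install cost 4 + 3 + 7 = 14.
Any cover uses at least 2 sensor positions; among all covering selections none totals below 14.
Greedy by coverage-per-install cost would pick P6, P2, P3, P5 for 16 — worse than the optimum 14.

14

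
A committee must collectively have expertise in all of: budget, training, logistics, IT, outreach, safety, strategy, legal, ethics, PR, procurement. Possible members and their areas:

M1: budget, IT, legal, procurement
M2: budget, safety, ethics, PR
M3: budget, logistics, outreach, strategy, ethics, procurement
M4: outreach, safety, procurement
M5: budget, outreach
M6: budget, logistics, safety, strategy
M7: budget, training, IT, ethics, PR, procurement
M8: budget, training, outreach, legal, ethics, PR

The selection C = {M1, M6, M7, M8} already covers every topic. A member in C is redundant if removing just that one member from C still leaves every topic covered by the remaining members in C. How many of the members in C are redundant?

2

Drop M1: the rest still cover every topic — redundant.
Drop M6: logistics, safety, strategy uncovered — not redundant.
Drop M7: the rest still cover every topic — redundant.
Drop M8: outreach uncovered — not redundant.
2 redundant: M1, M7.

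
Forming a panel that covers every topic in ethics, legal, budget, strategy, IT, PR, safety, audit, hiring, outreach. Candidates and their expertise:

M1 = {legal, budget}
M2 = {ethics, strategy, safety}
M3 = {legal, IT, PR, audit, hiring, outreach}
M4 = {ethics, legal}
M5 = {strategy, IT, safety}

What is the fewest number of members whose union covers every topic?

3

M1, M2, M3 together cover {ethics, legal, budget, strategy, IT, PR, safety, audit, hiring, outreach} — every topic.
No 2 of the 5 members cover everything (all 10 pairs fall short), so 3 is minimum.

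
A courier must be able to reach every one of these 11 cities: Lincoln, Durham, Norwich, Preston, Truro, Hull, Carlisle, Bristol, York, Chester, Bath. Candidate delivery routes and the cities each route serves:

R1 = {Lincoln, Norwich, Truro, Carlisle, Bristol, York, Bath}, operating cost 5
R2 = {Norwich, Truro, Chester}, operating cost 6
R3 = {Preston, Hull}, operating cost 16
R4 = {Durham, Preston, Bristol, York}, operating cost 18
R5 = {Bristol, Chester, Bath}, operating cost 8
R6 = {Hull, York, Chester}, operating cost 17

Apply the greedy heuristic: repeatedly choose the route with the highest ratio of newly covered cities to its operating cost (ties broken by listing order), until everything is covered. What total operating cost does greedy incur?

45

Pick 1: R1 adds 7 new (Lincoln, Norwich, Truro, Carlisle, Bristol, York, Bath) at operating cost 5 (ratio 7/5).
Pick 2: R2 adds 1 new (Chester) at operating cost 6 (ratio 1/6).
Pick 3: R3 adds 2 new (Preston, Hull) at operating cost 16 (ratio 2/16).
Pick 4: R4 adds 1 new (Durham) at operating cost 18 (ratio 1/18).
Greedy total operating cost: 5 + 6 + 16 + 18 = 45. (The true optimum is 40, so greedy overshoots here.)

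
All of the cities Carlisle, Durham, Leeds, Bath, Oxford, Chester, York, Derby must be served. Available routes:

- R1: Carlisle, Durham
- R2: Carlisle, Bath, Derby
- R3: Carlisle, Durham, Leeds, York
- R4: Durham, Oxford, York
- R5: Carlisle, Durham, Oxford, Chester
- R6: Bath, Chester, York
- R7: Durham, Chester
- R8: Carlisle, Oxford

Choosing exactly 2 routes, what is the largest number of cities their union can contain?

Choosing R2, R3 covers {Carlisle, Durham, Leeds, Bath, York, Derby} — 6 cities.
No choice of 2 routes does better; here Oxford, Chester are left uncovered.

6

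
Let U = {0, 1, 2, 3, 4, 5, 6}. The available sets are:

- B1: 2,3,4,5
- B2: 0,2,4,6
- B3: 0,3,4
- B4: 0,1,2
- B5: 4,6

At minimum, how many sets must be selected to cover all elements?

3

B1, B2, B4 together cover {0, 1, 2, 3, 4, 5, 6} — every element.
No 2 of the 5 sets cover everything (all 10 pairs fall short), so 3 is minimum.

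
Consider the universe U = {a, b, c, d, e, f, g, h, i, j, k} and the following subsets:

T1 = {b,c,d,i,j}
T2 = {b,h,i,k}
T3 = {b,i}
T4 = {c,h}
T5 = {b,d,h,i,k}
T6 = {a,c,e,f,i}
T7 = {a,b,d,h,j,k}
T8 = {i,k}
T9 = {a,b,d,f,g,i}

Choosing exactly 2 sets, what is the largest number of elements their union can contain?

Choosing T6, T7 covers {a, b, c, d, e, f, h, i, j, k} — 10 elements.
No choice of 2 sets does better; here g is left uncovered.

10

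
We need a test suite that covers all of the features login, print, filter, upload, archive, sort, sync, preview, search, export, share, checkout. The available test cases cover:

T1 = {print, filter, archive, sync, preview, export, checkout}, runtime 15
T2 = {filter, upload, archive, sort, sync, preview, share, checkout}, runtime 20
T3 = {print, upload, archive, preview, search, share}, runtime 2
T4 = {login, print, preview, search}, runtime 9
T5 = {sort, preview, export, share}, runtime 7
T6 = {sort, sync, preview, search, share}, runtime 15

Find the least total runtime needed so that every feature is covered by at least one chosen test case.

T1, T3, T4, T5 cover every feature at runtime 15 + 2 + 9 + 7 = 33.
Any cover uses at least 3 test cases; among all covering selections none totals below 33.

33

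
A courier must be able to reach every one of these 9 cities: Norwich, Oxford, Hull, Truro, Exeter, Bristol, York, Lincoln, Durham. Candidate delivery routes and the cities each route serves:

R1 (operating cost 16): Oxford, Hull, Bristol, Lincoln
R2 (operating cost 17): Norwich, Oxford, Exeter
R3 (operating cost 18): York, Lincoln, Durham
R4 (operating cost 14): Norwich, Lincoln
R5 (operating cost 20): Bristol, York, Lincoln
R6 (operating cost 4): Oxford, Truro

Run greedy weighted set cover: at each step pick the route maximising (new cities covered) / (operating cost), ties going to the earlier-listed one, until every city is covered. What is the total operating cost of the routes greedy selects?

55

Pick 1: R6 adds 2 new (Oxford, Truro) at operating cost 4 (ratio 2/4).
Pick 2: R1 adds 3 new (Hull, Bristol, Lincoln) at operating cost 16 (ratio 3/16).
Pick 3: R2 adds 2 new (Norwich, Exeter) at operating cost 17 (ratio 2/17).
Pick 4: R3 adds 2 new (York, Durham) at operating cost 18 (ratio 2/18).
Greedy total operating cost: 4 + 16 + 17 + 18 = 55.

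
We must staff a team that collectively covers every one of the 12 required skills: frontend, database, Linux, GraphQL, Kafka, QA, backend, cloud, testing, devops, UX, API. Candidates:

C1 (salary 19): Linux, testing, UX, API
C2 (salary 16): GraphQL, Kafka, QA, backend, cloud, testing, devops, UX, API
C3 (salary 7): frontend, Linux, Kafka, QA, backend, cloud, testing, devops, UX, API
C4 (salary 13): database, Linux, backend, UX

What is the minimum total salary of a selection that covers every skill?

C2, C3, C4 cover every skill at salary 16 + 7 + 13 = 36.
Any cover uses at least 3 candidates; among all covering selections none totals below 36.

36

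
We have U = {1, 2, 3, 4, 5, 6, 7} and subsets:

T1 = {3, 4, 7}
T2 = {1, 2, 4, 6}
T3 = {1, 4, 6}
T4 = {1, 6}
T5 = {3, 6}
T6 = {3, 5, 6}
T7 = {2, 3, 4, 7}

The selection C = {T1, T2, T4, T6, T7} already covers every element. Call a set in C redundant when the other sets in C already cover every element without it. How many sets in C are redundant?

Drop T1: the rest still cover every element — redundant.
Drop T2: the rest still cover every element — redundant.
Drop T4: the rest still cover every element — redundant.
Drop T6: 5 uncovered — not redundant.
Drop T7: the rest still cover every element — redundant.
4 redundant: T1, T2, T4, T7.

4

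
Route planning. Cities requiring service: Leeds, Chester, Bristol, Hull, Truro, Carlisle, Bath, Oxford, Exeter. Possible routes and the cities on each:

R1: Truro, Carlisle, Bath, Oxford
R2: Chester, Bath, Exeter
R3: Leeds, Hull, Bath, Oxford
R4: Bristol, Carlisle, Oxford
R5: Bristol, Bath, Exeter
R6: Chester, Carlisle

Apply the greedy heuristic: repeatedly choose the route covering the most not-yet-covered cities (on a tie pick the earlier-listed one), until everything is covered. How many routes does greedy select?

Pick 1: R1 covers 4 new cities (Truro, Carlisle, Bath, Oxford).
Pick 2: R2 covers 2 new cities (Chester, Exeter).
Pick 3: R3 covers 2 new cities (Leeds, Hull).
Pick 4: R4 covers 1 new cities (Bristol).
Greedy uses 4 routes.

4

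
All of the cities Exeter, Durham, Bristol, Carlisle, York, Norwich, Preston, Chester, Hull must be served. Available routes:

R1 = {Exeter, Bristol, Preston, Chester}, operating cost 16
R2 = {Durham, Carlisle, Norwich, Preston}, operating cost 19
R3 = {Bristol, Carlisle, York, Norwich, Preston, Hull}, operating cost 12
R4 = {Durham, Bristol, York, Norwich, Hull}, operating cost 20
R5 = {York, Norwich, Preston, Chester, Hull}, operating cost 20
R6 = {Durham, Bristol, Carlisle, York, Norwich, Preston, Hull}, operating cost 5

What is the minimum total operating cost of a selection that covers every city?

21

R1, R6 cover every city at operating cost 16 + 5 = 21.
Any cover uses at least 2 routes; among all covering selections none totals below 21.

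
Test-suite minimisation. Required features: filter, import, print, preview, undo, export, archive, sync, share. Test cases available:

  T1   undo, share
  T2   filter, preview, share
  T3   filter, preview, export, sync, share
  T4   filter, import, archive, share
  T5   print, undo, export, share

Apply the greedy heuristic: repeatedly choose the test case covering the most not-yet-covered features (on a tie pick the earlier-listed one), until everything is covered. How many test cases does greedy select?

3

Pick 1: T3 covers 5 new features (filter, preview, export, sync, share).
Pick 2: T4 covers 2 new features (import, archive).
Pick 3: T5 covers 2 new features (print, undo).
Greedy uses 3 test cases.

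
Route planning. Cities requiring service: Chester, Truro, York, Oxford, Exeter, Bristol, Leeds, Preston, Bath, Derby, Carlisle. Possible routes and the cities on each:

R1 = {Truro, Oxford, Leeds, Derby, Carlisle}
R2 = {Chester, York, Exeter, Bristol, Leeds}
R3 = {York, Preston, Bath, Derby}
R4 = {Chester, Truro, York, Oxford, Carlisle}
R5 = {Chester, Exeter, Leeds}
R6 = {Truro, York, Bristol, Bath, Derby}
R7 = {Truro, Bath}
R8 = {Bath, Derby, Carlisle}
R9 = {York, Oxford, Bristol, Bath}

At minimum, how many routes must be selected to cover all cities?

3

R1, R2, R3 together cover {Chester, Truro, York, Oxford, Exeter, Bristol, Leeds, Preston, Bath, Derby, Carlisle} — every city.
No 2 of the 9 routes cover everything (all 36 pairs fall short), so 3 is minimum.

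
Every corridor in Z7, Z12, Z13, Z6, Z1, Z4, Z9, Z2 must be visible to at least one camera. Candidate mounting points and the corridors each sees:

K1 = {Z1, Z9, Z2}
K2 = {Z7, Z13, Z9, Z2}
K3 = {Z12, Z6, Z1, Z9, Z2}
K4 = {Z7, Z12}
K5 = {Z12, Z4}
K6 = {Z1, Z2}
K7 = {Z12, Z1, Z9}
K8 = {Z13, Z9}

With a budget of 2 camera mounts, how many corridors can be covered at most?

7

Choosing K2, K3 covers {Z7, Z12, Z13, Z6, Z1, Z9, Z2} — 7 corridors.
No choice of 2 camera mounts does better; here Z4 is left uncovered.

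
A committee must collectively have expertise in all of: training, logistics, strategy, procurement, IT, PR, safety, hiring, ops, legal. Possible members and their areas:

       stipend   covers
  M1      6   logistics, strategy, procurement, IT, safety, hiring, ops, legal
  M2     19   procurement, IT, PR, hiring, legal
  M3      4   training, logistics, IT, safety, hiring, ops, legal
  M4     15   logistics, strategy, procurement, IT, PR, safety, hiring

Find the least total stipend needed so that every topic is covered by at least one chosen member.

19

M3, M4 cover every topic at stipend 4 + 15 = 19.
Any cover uses at least 2 members; among all covering selections none totals below 19.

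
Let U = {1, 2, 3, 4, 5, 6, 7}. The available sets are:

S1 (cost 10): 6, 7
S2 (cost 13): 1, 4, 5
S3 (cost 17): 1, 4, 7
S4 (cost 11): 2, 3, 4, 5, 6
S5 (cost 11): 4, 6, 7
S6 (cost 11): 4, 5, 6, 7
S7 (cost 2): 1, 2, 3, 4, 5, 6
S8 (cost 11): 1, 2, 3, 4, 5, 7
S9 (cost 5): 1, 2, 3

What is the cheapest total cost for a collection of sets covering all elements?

S1, S7 cover every element at cost 10 + 2 = 12.
Any cover uses at least 2 sets; among all covering selections none totals below 12.

12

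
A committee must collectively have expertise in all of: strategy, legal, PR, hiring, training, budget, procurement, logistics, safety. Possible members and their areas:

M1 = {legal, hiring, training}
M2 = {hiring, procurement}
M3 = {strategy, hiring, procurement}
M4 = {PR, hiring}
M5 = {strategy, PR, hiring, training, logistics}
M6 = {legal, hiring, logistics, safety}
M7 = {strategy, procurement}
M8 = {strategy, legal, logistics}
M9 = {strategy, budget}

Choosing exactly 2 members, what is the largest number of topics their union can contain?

Choosing M5, M6 covers {strategy, legal, PR, hiring, training, logistics, safety} — 7 topics.
No choice of 2 members does better; here budget, procurement are left uncovered.

7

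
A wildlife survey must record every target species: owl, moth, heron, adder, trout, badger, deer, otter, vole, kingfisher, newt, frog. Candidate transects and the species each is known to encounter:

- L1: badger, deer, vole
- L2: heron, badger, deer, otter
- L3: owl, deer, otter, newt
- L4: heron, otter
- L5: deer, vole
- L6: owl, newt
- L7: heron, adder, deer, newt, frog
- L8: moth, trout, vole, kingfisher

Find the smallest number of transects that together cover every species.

4

L1, L3, L7, L8 together cover {owl, moth, heron, adder, trout, badger, deer, otter, vole, kingfisher, newt, frog} — every species.
No 3 of the 8 transects cover everything (all 56 triples fall short), so 4 is minimum.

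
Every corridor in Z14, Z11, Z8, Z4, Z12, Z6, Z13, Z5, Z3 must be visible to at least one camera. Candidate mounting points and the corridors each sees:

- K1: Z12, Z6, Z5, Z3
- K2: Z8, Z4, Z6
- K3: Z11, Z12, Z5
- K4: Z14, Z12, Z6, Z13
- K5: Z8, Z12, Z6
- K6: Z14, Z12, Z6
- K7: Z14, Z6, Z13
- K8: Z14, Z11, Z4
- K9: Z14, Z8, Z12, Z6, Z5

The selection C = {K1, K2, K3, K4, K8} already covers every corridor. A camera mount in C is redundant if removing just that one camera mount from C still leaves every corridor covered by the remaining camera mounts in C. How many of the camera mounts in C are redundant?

Drop K1: Z3 uncovered — not redundant.
Drop K2: Z8 uncovered — not redundant.
Drop K3: the rest still cover every corridor — redundant.
Drop K4: Z13 uncovered — not redundant.
Drop K8: the rest still cover every corridor — redundant.
2 redundant: K3, K8.

2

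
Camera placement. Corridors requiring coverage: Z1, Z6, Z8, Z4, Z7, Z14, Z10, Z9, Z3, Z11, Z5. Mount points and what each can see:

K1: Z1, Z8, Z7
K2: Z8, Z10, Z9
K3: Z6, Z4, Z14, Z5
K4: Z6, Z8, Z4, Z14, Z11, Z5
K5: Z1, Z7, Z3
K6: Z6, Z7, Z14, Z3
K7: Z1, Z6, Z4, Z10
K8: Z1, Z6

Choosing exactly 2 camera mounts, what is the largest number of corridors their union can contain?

9

Choosing K4, K5 covers {Z1, Z6, Z8, Z4, Z7, Z14, Z3, Z11, Z5} — 9 corridors.
No choice of 2 camera mounts does better; here Z10, Z9 are left uncovered.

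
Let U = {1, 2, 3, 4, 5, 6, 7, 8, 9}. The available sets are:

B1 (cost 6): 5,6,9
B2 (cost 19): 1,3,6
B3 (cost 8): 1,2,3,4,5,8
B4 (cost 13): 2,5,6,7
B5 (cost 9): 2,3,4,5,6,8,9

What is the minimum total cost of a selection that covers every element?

B1, B3, B4 cover every element at cost 6 + 8 + 13 = 27.
Any cover uses at least 3 sets; among all covering selections none totals below 27.
Greedy by coverage-per-cost would pick B5, B3, B4 for 30 — worse than the optimum 27.

27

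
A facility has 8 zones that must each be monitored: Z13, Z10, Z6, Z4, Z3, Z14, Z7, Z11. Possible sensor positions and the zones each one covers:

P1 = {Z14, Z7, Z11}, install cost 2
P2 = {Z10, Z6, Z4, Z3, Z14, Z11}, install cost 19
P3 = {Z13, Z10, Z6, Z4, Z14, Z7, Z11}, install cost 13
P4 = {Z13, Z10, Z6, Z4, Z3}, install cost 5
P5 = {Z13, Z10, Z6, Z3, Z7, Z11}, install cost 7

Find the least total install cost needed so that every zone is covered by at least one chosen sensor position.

P1, P4 cover every zone at install cost 2 + 5 = 7.
Any cover uses at least 2 sensor positions; among all covering selections none totals below 7.

7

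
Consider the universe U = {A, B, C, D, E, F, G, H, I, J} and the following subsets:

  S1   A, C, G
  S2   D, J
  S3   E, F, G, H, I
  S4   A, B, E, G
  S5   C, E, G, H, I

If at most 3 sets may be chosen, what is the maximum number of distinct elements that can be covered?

9

Choosing S1, S2, S3 covers {A, C, D, E, F, G, H, I, J} — 9 elements.
No choice of 3 sets does better; here B is left uncovered.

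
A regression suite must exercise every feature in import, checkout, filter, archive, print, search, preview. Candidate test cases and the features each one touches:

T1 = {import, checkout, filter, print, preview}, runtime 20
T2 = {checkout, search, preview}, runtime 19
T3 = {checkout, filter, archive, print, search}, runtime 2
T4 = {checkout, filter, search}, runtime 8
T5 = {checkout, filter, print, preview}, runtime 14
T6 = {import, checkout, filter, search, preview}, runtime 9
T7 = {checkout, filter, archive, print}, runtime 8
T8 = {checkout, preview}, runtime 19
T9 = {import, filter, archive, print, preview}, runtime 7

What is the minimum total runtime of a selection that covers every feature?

T3, T9 cover every feature at runtime 2 + 7 = 9.
Any cover uses at least 2 test cases; among all covering selections none totals below 9.

9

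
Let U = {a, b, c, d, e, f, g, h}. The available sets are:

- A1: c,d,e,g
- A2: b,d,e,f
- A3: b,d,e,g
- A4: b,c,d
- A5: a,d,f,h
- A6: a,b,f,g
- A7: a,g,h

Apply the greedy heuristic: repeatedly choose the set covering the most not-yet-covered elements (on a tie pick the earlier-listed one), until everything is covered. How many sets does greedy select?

Pick 1: A1 covers 4 new elements (c, d, e, g).
Pick 2: A5 covers 3 new elements (a, f, h).
Pick 3: A2 covers 1 new elements (b).
Greedy uses 3 sets.

3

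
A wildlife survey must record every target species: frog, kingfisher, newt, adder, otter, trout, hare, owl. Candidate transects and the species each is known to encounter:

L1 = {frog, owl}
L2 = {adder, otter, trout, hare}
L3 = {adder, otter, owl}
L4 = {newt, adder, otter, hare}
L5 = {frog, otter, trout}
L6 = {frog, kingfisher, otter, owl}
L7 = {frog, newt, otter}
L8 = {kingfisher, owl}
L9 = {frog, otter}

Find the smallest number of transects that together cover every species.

3

L2, L4, L6 together cover {frog, kingfisher, newt, adder, otter, trout, hare, owl} — every species.
No 2 of the 9 transects cover everything (all 36 pairs fall short), so 3 is minimum.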